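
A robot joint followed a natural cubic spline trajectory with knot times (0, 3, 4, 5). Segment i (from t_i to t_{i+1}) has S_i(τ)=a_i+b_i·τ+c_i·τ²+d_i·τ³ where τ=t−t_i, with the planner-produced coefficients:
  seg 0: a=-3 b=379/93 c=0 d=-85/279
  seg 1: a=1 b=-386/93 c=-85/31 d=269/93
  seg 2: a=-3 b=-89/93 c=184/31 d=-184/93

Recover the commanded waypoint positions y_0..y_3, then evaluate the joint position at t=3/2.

y_0=-3 y_1=1 y_2=-3 y_3=0
S(3/2) = 517/248

y_0 = S_0(0) = a_0 = -3
y_1 = S_1(0) = a_1 = 1
y_2 = S_2(0) = a_2 = -3
y_3 = S_2(1) = 0
t_q=3/2 is in segment 0 (τ=3/2); S_0(τ)=517/248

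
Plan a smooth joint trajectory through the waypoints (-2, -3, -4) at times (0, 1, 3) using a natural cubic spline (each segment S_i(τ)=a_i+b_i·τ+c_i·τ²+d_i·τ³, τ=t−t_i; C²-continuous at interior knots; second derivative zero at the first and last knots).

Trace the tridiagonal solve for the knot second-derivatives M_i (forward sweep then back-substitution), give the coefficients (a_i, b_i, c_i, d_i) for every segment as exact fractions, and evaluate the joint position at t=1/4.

  seg 0: a=-2 b=-13/12 c=0 d=1/12
  seg 1: a=-3 b=-5/6 c=1/4 d=-1/24
S(1/4) = -581/256

Δ: Δ0=-1, Δ1=-1/2
row 1: diag=6, rhs=3; c'=1/3, d'=1/2
back: M1=1/2
M: M0=0, M1=1/2, M2=0
seg 0: a=-2, c=M0/2=0, d=(M1−M0)/(6·1)=1/12, b=Δ0−h0·(2M0+M1)/6=-13/12
seg 1: a=-3, c=M1/2=1/4, d=(M2−M1)/(6·2)=-1/24, b=Δ1−h1·(2M1+M2)/6=-5/6
t_q=1/4 → seg 0, τ=1/4; S=-2+-13/12·τ+0·τ²+1/12·τ³=-581/256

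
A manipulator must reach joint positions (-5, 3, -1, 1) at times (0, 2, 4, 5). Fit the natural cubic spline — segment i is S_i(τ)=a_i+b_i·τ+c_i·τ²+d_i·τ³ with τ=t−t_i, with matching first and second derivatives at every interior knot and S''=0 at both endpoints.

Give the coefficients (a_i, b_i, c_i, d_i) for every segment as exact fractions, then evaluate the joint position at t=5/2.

  seg 0: a=-5 b=6 c=0 d=-1/2
  seg 1: a=3 b=0 c=-3 d=1
  seg 2: a=-1 b=0 c=3 d=-1
S(5/2) = 19/8

Δ: Δ0=4, Δ1=-2, Δ2=2
row 1: diag=8, rhs=-36; c'=1/4, d'=-9/2
row 2: denom=6−2·1/4=11/2; d'=(24−2·-9/2)/(11/2)=6
back: M2=6
back: M1=-9/2−1/4·6=-6
M: M0=0, M1=-6, M2=6, M3=0
seg 0: a=-5, c=M0/2=0, d=(M1−M0)/(6·2)=-1/2, b=Δ0−h0·(2M0+M1)/6=6
seg 1: a=3, c=M1/2=-3, d=(M2−M1)/(6·2)=1, b=Δ1−h1·(2M1+M2)/6=0
seg 2: a=-1, c=M2/2=3, d=(M3−M2)/(6·1)=-1, b=Δ2−h2·(2M2+M3)/6=0
t_q=5/2 → seg 1, τ=1/2; S=3+0·τ+-3·τ²+1·τ³=19/8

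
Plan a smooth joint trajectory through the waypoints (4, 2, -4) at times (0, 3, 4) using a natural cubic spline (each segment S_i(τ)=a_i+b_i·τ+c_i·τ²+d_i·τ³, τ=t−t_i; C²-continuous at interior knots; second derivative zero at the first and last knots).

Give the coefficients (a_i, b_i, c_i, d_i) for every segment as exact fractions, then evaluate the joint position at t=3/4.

  seg 0: a=4 b=4/3 c=0 d=-2/9
  seg 1: a=2 b=-14/3 c=-2 d=2/3
S(3/4) = 157/32

Δ: Δ0=-2/3, Δ1=-6
row 1: diag=8, rhs=-32; c'=1/8, d'=-4
back: M1=-4
M: M0=0, M1=-4, M2=0
seg 0: a=4, c=M0/2=0, d=(M1−M0)/(6·3)=-2/9, b=Δ0−h0·(2M0+M1)/6=4/3
seg 1: a=2, c=M1/2=-2, d=(M2−M1)/(6·1)=2/3, b=Δ1−h1·(2M1+M2)/6=-14/3
t_q=3/4 → seg 0, τ=3/4; S=4+4/3·τ+0·τ²+-2/9·τ³=157/32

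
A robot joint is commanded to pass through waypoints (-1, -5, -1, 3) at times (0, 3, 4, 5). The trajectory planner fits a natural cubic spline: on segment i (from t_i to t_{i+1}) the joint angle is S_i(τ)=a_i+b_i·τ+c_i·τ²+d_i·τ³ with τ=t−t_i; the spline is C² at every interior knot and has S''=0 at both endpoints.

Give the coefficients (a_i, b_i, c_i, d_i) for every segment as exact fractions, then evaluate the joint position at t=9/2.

Δ: Δ0=-4/3, Δ1=4, Δ2=4
row 1: diag=8, rhs=32; c'=1/8, d'=4
row 2: denom=4−1·1/8=31/8; d'=(0−1·4)/(31/8)=-32/31
back: M2=-32/31
back: M1=4−1/8·-32/31=128/31
M: M0=0, M1=128/31, M2=-32/31, M3=0
seg 0: a=-1, c=M0/2=0, d=(M1−M0)/(6·3)=64/279, b=Δ0−h0·(2M0+M1)/6=-316/93
seg 1: a=-5, c=M1/2=64/31, d=(M2−M1)/(6·1)=-80/93, b=Δ1−h1·(2M1+M2)/6=260/93
seg 2: a=-1, c=M2/2=-16/31, d=(M3−M2)/(6·1)=16/93, b=Δ2−h2·(2M2+M3)/6=404/93
t_q=9/2 → seg 2, τ=1/2; S=-1+404/93·τ+-16/31·τ²+16/93·τ³=33/31

  seg 0: a=-1 b=-316/93 c=0 d=64/279
  seg 1: a=-5 b=260/93 c=64/31 d=-80/93
  seg 2: a=-1 b=404/93 c=-16/31 d=16/93
S(9/2) = 33/31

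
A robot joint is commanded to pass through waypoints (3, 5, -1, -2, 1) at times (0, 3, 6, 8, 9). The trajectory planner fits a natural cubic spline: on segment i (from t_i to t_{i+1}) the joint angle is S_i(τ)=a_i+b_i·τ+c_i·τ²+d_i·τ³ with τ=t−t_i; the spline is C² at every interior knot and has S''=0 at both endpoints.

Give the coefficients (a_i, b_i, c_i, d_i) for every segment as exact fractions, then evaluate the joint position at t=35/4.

Δ: Δ0=2/3, Δ1=-2, Δ2=-1/2, Δ3=3
row 1: diag=12, rhs=-16; c'=1/4, d'=-4/3
row 2: denom=10−3·1/4=37/4; d'=(9−3·-4/3)/(37/4)=52/37
row 3: denom=6−2·8/37=206/37; d'=(21−2·52/37)/(206/37)=673/206
back: M3=673/206
back: M2=52/37−8/37·673/206=72/103
back: M1=-4/3−1/4·72/103=-466/309
M: M0=0, M1=-466/309, M2=72/103, M3=673/206, M4=0
seg 0: a=3, c=M0/2=0, d=(M1−M0)/(6·3)=-233/2781, b=Δ0−h0·(2M0+M1)/6=439/309
seg 1: a=5, c=M1/2=-233/309, d=(M2−M1)/(6·3)=341/2781, b=Δ1−h1·(2M1+M2)/6=-260/309
seg 2: a=-1, c=M2/2=36/103, d=(M3−M2)/(6·2)=529/2472, b=Δ2−h2·(2M2+M3)/6=-635/309
seg 3: a=-2, c=M3/2=673/412, d=(M4−M3)/(6·1)=-673/1236, b=Δ3−h3·(2M3+M4)/6=1181/618
t_q=35/4 → seg 3, τ=3/4; S=-2+1181/618·τ+673/412·τ²+-673/1236·τ³=3227/26368

  seg 0: a=3 b=439/309 c=0 d=-233/2781
  seg 1: a=5 b=-260/309 c=-233/309 d=341/2781
  seg 2: a=-1 b=-635/309 c=36/103 d=529/2472
  seg 3: a=-2 b=1181/618 c=673/412 d=-673/1236
S(35/4) = 3227/26368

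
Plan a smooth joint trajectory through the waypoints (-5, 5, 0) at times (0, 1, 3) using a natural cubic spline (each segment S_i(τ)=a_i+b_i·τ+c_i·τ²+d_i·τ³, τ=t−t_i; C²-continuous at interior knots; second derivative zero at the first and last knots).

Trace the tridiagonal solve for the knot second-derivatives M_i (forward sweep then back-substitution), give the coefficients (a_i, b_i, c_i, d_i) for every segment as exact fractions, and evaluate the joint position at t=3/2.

Δ: Δ0=10, Δ1=-5/2
row 1: diag=6, rhs=-75; c'=1/3, d'=-25/2
back: M1=-25/2
M: M0=0, M1=-25/2, M2=0
seg 0: a=-5, c=M0/2=0, d=(M1−M0)/(6·1)=-25/12, b=Δ0−h0·(2M0+M1)/6=145/12
seg 1: a=5, c=M1/2=-25/4, d=(M2−M1)/(6·2)=25/24, b=Δ1−h1·(2M1+M2)/6=35/6
t_q=3/2 → seg 1, τ=1/2; S=5+35/6·τ+-25/4·τ²+25/24·τ³=415/64

  seg 0: a=-5 b=145/12 c=0 d=-25/12
  seg 1: a=5 b=35/6 c=-25/4 d=25/24
S(3/2) = 415/64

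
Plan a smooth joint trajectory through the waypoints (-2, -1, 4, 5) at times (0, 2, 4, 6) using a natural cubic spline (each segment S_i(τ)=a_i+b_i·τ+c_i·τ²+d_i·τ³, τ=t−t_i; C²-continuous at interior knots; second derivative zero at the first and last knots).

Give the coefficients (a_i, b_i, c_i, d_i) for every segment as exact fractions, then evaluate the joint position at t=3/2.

  seg 0: a=-2 b=-1/6 c=0 d=1/6
  seg 1: a=-1 b=11/6 c=1 d=-1/3
  seg 2: a=4 b=11/6 c=-1 d=1/6
S(3/2) = -27/16

Δ: Δ0=1/2, Δ1=5/2, Δ2=1/2
row 1: diag=8, rhs=12; c'=1/4, d'=3/2
row 2: denom=8−2·1/4=15/2; d'=(-12−2·3/2)/(15/2)=-2
back: M2=-2
back: M1=3/2−1/4·-2=2
M: M0=0, M1=2, M2=-2, M3=0
seg 0: a=-2, c=M0/2=0, d=(M1−M0)/(6·2)=1/6, b=Δ0−h0·(2M0+M1)/6=-1/6
seg 1: a=-1, c=M1/2=1, d=(M2−M1)/(6·2)=-1/3, b=Δ1−h1·(2M1+M2)/6=11/6
seg 2: a=4, c=M2/2=-1, d=(M3−M2)/(6·2)=1/6, b=Δ2−h2·(2M2+M3)/6=11/6
t_q=3/2 → seg 0, τ=3/2; S=-2+-1/6·τ+0·τ²+1/6·τ³=-27/16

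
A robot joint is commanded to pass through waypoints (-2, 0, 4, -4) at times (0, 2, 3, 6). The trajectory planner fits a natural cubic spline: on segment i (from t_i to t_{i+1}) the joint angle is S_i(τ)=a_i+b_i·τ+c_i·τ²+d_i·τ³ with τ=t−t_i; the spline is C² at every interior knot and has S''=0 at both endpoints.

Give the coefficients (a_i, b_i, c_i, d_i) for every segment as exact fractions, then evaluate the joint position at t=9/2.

Δ: Δ0=1, Δ1=4, Δ2=-8/3
row 1: diag=6, rhs=18; c'=1/6, d'=3
row 2: denom=8−1·1/6=47/6; d'=(-40−1·3)/(47/6)=-258/47
back: M2=-258/47
back: M1=3−1/6·-258/47=184/47
M: M0=0, M1=184/47, M2=-258/47, M3=0
seg 0: a=-2, c=M0/2=0, d=(M1−M0)/(6·2)=46/141, b=Δ0−h0·(2M0+M1)/6=-43/141
seg 1: a=0, c=M1/2=92/47, d=(M2−M1)/(6·1)=-221/141, b=Δ1−h1·(2M1+M2)/6=509/141
seg 2: a=4, c=M2/2=-129/47, d=(M3−M2)/(6·3)=43/141, b=Δ2−h2·(2M2+M3)/6=398/141
t_q=9/2 → seg 2, τ=3/2; S=4+398/141·τ+-129/47·τ²+43/141·τ³=1161/376

  seg 0: a=-2 b=-43/141 c=0 d=46/141
  seg 1: a=0 b=509/141 c=92/47 d=-221/141
  seg 2: a=4 b=398/141 c=-129/47 d=43/141
S(9/2) = 1161/376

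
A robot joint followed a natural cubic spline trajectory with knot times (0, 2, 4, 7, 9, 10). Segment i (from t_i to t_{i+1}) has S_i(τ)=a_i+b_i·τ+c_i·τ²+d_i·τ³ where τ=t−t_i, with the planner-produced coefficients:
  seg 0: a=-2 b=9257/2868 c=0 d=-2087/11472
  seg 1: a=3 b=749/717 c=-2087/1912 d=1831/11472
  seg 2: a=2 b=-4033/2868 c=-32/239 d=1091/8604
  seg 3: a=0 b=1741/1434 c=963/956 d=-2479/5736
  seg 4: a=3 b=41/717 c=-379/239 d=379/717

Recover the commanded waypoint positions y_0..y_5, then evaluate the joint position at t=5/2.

y_0 = S_0(0) = a_0 = -2
y_1 = S_1(0) = a_1 = 3
y_2 = S_2(0) = a_2 = 2
y_3 = S_3(0) = a_3 = 0
y_4 = S_4(0) = a_4 = 3
y_5 = S_4(1) = 2
t_q=5/2 is in segment 1 (τ=1/2); S_1(τ)=100017/30592

y_0=-2 y_1=3 y_2=2 y_3=0 y_4=3 y_5=2
S(5/2) = 100017/30592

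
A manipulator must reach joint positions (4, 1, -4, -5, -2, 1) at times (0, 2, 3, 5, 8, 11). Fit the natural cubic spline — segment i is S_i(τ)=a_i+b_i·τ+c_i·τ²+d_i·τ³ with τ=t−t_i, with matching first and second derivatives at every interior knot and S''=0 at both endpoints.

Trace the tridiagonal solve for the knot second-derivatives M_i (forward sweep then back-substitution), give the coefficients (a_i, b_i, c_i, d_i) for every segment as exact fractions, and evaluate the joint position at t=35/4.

Δ: Δ0=-3/2, Δ1=-5, Δ2=-1/2, Δ3=1, Δ4=1
row 1: diag=6, rhs=-21; c'=1/6, d'=-7/2
row 2: denom=6−1·1/6=35/6; d'=(27−1·-7/2)/(35/6)=183/35
row 3: denom=10−2·12/35=326/35; d'=(9−2·183/35)/(326/35)=-51/326
row 4: denom=12−3·105/326=3597/326; d'=(0−3·-51/326)/(3597/326)=51/1199
back: M4=51/1199
back: M3=-51/326−105/326·51/1199=-204/1199
back: M2=183/35−12/35·-204/1199=6339/1199
back: M1=-7/2−1/6·6339/1199=-5253/1199
M: M0=0, M1=-5253/1199, M2=6339/1199, M3=-204/1199, M4=51/1199, M5=0
seg 0: a=4, c=M0/2=0, d=(M1−M0)/(6·2)=-1751/4796, b=Δ0−h0·(2M0+M1)/6=-95/2398
seg 1: a=1, c=M1/2=-5253/2398, d=(M2−M1)/(6·1)=1932/1199, b=Δ1−h1·(2M1+M2)/6=-10601/2398
seg 2: a=-4, c=M2/2=6339/2398, d=(M3−M2)/(6·2)=-2181/4796, b=Δ2−h2·(2M2+M3)/6=-865/218
seg 3: a=-5, c=M3/2=-102/1199, d=(M4−M3)/(6·3)=85/7194, b=Δ3−h3·(2M3+M4)/6=2755/2398
seg 4: a=-2, c=M4/2=51/2398, d=(M5−M4)/(6·3)=-17/7194, b=Δ4−h4·(2M4+M5)/6=1148/1199
t_q=35/4 → seg 4, τ=3/4; S=-2+1148/1199·τ+51/2398·τ²+-17/7194·τ³=-195053/153472

  seg 0: a=4 b=-95/2398 c=0 d=-1751/4796
  seg 1: a=1 b=-10601/2398 c=-5253/2398 d=1932/1199
  seg 2: a=-4 b=-865/218 c=6339/2398 d=-2181/4796
  seg 3: a=-5 b=2755/2398 c=-102/1199 d=85/7194
  seg 4: a=-2 b=1148/1199 c=51/2398 d=-17/7194
S(35/4) = -195053/153472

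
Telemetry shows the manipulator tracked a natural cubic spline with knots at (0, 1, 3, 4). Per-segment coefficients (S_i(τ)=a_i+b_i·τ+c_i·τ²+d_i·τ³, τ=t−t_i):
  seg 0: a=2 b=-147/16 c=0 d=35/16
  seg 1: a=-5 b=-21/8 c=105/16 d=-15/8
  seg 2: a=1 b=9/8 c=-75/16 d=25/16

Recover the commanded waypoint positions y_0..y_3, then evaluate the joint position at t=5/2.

y_0 = S_0(0) = a_0 = 2
y_1 = S_1(0) = a_1 = -5
y_2 = S_2(0) = a_2 = 1
y_3 = S_2(1) = -1
t_q=5/2 is in segment 1 (τ=3/2); S_1(τ)=-1/2

y_0=2 y_1=-5 y_2=1 y_3=-1
S(5/2) = -1/2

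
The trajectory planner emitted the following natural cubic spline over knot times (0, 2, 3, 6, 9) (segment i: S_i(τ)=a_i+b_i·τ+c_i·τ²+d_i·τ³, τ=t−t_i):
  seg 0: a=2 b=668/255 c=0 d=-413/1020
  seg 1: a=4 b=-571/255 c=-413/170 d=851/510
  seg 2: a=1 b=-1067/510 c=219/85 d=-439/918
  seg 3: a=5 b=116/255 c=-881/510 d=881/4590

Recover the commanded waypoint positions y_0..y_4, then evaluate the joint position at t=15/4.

y_0 = S_0(0) = a_0 = 2
y_1 = S_1(0) = a_1 = 4
y_2 = S_2(0) = a_2 = 1
y_3 = S_3(0) = a_3 = 5
y_4 = S_3(3) = -4
t_q=15/4 is in segment 2 (τ=3/4); S_2(τ)=7381/10880

y_0=2 y_1=4 y_2=1 y_3=5 y_4=-4
S(15/4) = 7381/10880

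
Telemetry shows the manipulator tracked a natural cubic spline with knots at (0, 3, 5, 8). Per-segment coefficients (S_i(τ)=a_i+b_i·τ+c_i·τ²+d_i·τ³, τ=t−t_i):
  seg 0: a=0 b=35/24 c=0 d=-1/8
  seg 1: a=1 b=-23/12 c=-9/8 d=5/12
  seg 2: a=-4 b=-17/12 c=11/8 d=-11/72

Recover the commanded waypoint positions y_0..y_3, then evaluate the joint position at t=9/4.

y_0 = S_0(0) = a_0 = 0
y_1 = S_1(0) = a_1 = 1
y_2 = S_2(0) = a_2 = -4
y_3 = S_2(3) = 0
t_q=9/4 is in segment 0 (τ=9/4); S_0(τ)=951/512

y_0=0 y_1=1 y_2=-4 y_3=0
S(9/4) = 951/512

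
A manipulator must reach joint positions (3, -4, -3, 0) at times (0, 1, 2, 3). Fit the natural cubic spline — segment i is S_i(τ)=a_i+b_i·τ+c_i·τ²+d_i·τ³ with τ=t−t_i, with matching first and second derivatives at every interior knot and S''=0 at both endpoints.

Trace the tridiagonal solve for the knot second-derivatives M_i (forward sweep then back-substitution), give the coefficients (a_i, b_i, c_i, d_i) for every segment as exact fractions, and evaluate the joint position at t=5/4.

Δ: Δ0=-7, Δ1=1, Δ2=3
row 1: diag=4, rhs=48; c'=1/4, d'=12
row 2: denom=4−1·1/4=15/4; d'=(12−1·12)/(15/4)=0
back: M2=0
back: M1=12−1/4·0=12
M: M0=0, M1=12, M2=0, M3=0
seg 0: a=3, c=M0/2=0, d=(M1−M0)/(6·1)=2, b=Δ0−h0·(2M0+M1)/6=-9
seg 1: a=-4, c=M1/2=6, d=(M2−M1)/(6·1)=-2, b=Δ1−h1·(2M1+M2)/6=-3
seg 2: a=-3, c=M2/2=0, d=(M3−M2)/(6·1)=0, b=Δ2−h2·(2M2+M3)/6=3
t_q=5/4 → seg 1, τ=1/4; S=-4+-3·τ+6·τ²+-2·τ³=-141/32

  seg 0: a=3 b=-9 c=0 d=2
  seg 1: a=-4 b=-3 c=6 d=-2
  seg 2: a=-3 b=3 c=0 d=0
S(5/4) = -141/32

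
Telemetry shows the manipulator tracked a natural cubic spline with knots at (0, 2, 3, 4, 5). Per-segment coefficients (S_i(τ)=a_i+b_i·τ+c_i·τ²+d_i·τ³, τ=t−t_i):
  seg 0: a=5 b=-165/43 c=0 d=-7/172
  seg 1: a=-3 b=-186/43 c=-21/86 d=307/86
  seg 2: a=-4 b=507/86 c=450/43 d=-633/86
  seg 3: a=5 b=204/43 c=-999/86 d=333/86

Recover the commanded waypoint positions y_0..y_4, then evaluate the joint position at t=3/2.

y_0=5 y_1=-3 y_2=-4 y_3=5 y_4=2
S(3/2) = -1229/1376

y_0 = S_0(0) = a_0 = 5
y_1 = S_1(0) = a_1 = -3
y_2 = S_2(0) = a_2 = -4
y_3 = S_3(0) = a_3 = 5
y_4 = S_3(1) = 2
t_q=3/2 is in segment 0 (τ=3/2); S_0(τ)=-1229/1376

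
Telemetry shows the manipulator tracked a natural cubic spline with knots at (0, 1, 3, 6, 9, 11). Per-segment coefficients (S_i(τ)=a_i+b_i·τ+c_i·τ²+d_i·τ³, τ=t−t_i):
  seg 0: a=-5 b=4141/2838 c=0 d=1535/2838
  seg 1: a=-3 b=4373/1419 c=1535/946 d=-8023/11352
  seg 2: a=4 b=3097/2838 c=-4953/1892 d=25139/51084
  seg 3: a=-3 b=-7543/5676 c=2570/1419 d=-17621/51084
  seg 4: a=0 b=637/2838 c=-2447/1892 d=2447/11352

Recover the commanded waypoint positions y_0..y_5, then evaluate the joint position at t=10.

y_0 = S_0(0) = a_0 = -5
y_1 = S_1(0) = a_1 = -3
y_2 = S_2(0) = a_2 = 4
y_3 = S_3(0) = a_3 = -3
y_4 = S_4(0) = a_4 = 0
y_5 = S_4(2) = -3
t_q=10 is in segment 4 (τ=1); S_4(τ)=-3229/3784

y_0=-5 y_1=-3 y_2=4 y_3=-3 y_4=0 y_5=-3
S(10) = -3229/3784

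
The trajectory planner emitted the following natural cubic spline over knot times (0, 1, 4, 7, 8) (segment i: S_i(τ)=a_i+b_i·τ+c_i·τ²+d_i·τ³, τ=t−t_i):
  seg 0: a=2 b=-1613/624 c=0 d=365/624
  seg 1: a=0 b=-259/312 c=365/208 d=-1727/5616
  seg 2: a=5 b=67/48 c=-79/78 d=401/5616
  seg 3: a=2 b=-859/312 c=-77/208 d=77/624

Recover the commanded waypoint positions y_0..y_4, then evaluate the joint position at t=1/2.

y_0=2 y_1=0 y_2=5 y_3=2 y_4=-1
S(1/2) = 1299/1664

y_0 = S_0(0) = a_0 = 2
y_1 = S_1(0) = a_1 = 0
y_2 = S_2(0) = a_2 = 5
y_3 = S_3(0) = a_3 = 2
y_4 = S_3(1) = -1
t_q=1/2 is in segment 0 (τ=1/2); S_0(τ)=1299/1664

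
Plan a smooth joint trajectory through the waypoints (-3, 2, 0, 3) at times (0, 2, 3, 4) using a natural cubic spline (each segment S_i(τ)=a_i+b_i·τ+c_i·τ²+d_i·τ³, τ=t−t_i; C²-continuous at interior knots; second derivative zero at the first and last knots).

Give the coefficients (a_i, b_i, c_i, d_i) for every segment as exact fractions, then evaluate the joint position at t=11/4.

Δ: Δ0=5/2, Δ1=-2, Δ2=3
row 1: diag=6, rhs=-27; c'=1/6, d'=-9/2
row 2: denom=4−1·1/6=23/6; d'=(30−1·-9/2)/(23/6)=9
back: M2=9
back: M1=-9/2−1/6·9=-6
M: M0=0, M1=-6, M2=9, M3=0
seg 0: a=-3, c=M0/2=0, d=(M1−M0)/(6·2)=-1/2, b=Δ0−h0·(2M0+M1)/6=9/2
seg 1: a=2, c=M1/2=-3, d=(M2−M1)/(6·1)=5/2, b=Δ1−h1·(2M1+M2)/6=-3/2
seg 2: a=0, c=M2/2=9/2, d=(M3−M2)/(6·1)=-3/2, b=Δ2−h2·(2M2+M3)/6=0
t_q=11/4 → seg 1, τ=3/4; S=2+-3/2·τ+-3·τ²+5/2·τ³=31/128

  seg 0: a=-3 b=9/2 c=0 d=-1/2
  seg 1: a=2 b=-3/2 c=-3 d=5/2
  seg 2: a=0 b=0 c=9/2 d=-3/2
S(11/4) = 31/128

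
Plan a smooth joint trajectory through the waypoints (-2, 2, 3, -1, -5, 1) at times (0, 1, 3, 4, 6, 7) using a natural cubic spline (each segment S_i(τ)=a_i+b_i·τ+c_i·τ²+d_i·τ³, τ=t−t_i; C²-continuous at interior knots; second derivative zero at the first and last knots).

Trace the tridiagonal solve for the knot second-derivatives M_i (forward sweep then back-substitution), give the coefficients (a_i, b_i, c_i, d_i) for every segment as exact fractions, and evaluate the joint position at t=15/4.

  seg 0: a=-2 b=4323/988 c=0 d=-371/988
  seg 1: a=2 b=1605/494 c=-1113/988 d=-245/1976
  seg 2: a=3 b=-678/247 c=-462/247 d=8/13
  seg 3: a=-1 b=-1146/247 c=-6/247 d=166/247
  seg 4: a=-5 b=822/247 c=990/247 d=-330/247
S(15/4) = 147/988

Δ: Δ0=4, Δ1=1/2, Δ2=-4, Δ3=-2, Δ4=6
row 1: diag=6, rhs=-21; c'=1/3, d'=-7/2
row 2: denom=6−2·1/3=16/3; d'=(-27−2·-7/2)/(16/3)=-15/4
row 3: denom=6−1·3/16=93/16; d'=(12−1·-15/4)/(93/16)=84/31
row 4: denom=6−2·32/93=494/93; d'=(48−2·84/31)/(494/93)=1980/247
back: M4=1980/247
back: M3=84/31−32/93·1980/247=-12/247
back: M2=-15/4−3/16·-12/247=-924/247
back: M1=-7/2−1/3·-924/247=-1113/494
M: M0=0, M1=-1113/494, M2=-924/247, M3=-12/247, M4=1980/247, M5=0
seg 0: a=-2, c=M0/2=0, d=(M1−M0)/(6·1)=-371/988, b=Δ0−h0·(2M0+M1)/6=4323/988
seg 1: a=2, c=M1/2=-1113/988, d=(M2−M1)/(6·2)=-245/1976, b=Δ1−h1·(2M1+M2)/6=1605/494
seg 2: a=3, c=M2/2=-462/247, d=(M3−M2)/(6·1)=8/13, b=Δ2−h2·(2M2+M3)/6=-678/247
seg 3: a=-1, c=M3/2=-6/247, d=(M4−M3)/(6·2)=166/247, b=Δ3−h3·(2M3+M4)/6=-1146/247
seg 4: a=-5, c=M4/2=990/247, d=(M5−M4)/(6·1)=-330/247, b=Δ4−h4·(2M4+M5)/6=822/247
t_q=15/4 → seg 2, τ=3/4; S=3+-678/247·τ+-462/247·τ²+8/13·τ³=147/988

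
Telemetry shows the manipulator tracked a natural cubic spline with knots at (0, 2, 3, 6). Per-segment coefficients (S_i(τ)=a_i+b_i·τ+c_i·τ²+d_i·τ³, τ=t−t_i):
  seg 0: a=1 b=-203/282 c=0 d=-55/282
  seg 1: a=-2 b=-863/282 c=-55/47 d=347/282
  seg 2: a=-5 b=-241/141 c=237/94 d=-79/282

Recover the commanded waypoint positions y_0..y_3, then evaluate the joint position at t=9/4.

y_0=1 y_1=-2 y_2=-5 y_3=5
S(9/4) = -16959/6016

y_0 = S_0(0) = a_0 = 1
y_1 = S_1(0) = a_1 = -2
y_2 = S_2(0) = a_2 = -5
y_3 = S_2(3) = 5
t_q=9/4 is in segment 1 (τ=1/4); S_1(τ)=-16959/6016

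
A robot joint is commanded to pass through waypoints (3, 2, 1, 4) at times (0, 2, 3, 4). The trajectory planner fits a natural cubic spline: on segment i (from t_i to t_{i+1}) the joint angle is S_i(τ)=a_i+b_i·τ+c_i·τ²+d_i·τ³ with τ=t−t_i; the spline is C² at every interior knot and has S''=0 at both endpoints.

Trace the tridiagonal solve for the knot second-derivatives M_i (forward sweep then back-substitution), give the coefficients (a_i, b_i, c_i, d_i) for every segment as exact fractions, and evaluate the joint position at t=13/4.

Δ: Δ0=-1/2, Δ1=-1, Δ2=3
row 1: diag=6, rhs=-3; c'=1/6, d'=-1/2
row 2: denom=4−1·1/6=23/6; d'=(24−1·-1/2)/(23/6)=147/23
back: M2=147/23
back: M1=-1/2−1/6·147/23=-36/23
M: M0=0, M1=-36/23, M2=147/23, M3=0
seg 0: a=3, c=M0/2=0, d=(M1−M0)/(6·2)=-3/23, b=Δ0−h0·(2M0+M1)/6=1/46
seg 1: a=2, c=M1/2=-18/23, d=(M2−M1)/(6·1)=61/46, b=Δ1−h1·(2M1+M2)/6=-71/46
seg 2: a=1, c=M2/2=147/46, d=(M3−M2)/(6·1)=-49/46, b=Δ2−h2·(2M2+M3)/6=20/23
t_q=13/4 → seg 2, τ=1/4; S=1+20/23·τ+147/46·τ²+-49/46·τ³=4123/2944

  seg 0: a=3 b=1/46 c=0 d=-3/23
  seg 1: a=2 b=-71/46 c=-18/23 d=61/46
  seg 2: a=1 b=20/23 c=147/46 d=-49/46
S(13/4) = 4123/2944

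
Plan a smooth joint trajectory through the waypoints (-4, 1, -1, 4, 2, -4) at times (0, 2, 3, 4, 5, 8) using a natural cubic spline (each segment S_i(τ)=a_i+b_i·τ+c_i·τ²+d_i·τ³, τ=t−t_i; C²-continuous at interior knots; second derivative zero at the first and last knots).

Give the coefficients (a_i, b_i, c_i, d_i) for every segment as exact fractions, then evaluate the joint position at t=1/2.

Δ: Δ0=5/2, Δ1=-2, Δ2=5, Δ3=-2, Δ4=-2
row 1: diag=6, rhs=-27; c'=1/6, d'=-9/2
row 2: denom=4−1·1/6=23/6; d'=(42−1·-9/2)/(23/6)=279/23
row 3: denom=4−1·6/23=86/23; d'=(-42−1·279/23)/(86/23)=-1245/86
row 4: denom=8−1·23/86=665/86; d'=(0−1·-1245/86)/(665/86)=249/133
back: M4=249/133
back: M3=-1245/86−23/86·249/133=-1992/133
back: M2=279/23−6/23·-1992/133=2133/133
back: M1=-9/2−1/6·2133/133=-954/133
M: M0=0, M1=-954/133, M2=2133/133, M3=-1992/133, M4=249/133, M5=0
seg 0: a=-4, c=M0/2=0, d=(M1−M0)/(6·2)=-159/266, b=Δ0−h0·(2M0+M1)/6=1301/266
seg 1: a=1, c=M1/2=-477/133, d=(M2−M1)/(6·1)=147/38, b=Δ1−h1·(2M1+M2)/6=-607/266
seg 2: a=-1, c=M2/2=2133/266, d=(M3−M2)/(6·1)=-1375/266, b=Δ2−h2·(2M2+M3)/6=286/133
seg 3: a=4, c=M3/2=-996/133, d=(M4−M3)/(6·1)=747/266, b=Δ3−h3·(2M3+M4)/6=713/266
seg 4: a=2, c=M4/2=249/266, d=(M5−M4)/(6·3)=-83/798, b=Δ4−h4·(2M4+M5)/6=-515/133
t_q=1/2 → seg 0, τ=1/2; S=-4+1301/266·τ+0·τ²+-159/266·τ³=-3467/2128

  seg 0: a=-4 b=1301/266 c=0 d=-159/266
  seg 1: a=1 b=-607/266 c=-477/133 d=147/38
  seg 2: a=-1 b=286/133 c=2133/266 d=-1375/266
  seg 3: a=4 b=713/266 c=-996/133 d=747/266
  seg 4: a=2 b=-515/133 c=249/266 d=-83/798
S(1/2) = -3467/2128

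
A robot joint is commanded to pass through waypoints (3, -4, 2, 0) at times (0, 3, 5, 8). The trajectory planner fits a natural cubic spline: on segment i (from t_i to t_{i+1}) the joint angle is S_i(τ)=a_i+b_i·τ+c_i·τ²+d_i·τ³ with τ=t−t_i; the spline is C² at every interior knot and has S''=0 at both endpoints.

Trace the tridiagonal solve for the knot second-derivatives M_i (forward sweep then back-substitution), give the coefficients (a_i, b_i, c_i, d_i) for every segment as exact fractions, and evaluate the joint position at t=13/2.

Δ: Δ0=-7/3, Δ1=3, Δ2=-2/3
row 1: diag=10, rhs=32; c'=1/5, d'=16/5
row 2: denom=10−2·1/5=48/5; d'=(-22−2·16/5)/(48/5)=-71/24
back: M2=-71/24
back: M1=16/5−1/5·-71/24=91/24
M: M0=0, M1=91/24, M2=-71/24, M3=0
seg 0: a=3, c=M0/2=0, d=(M1−M0)/(6·3)=91/432, b=Δ0−h0·(2M0+M1)/6=-203/48
seg 1: a=-4, c=M1/2=91/48, d=(M2−M1)/(6·2)=-9/16, b=Δ1−h1·(2M1+M2)/6=35/24
seg 2: a=2, c=M2/2=-71/48, d=(M3−M2)/(6·3)=71/432, b=Δ2−h2·(2M2+M3)/6=55/24
t_q=13/2 → seg 2, τ=3/2; S=2+55/24·τ+-71/48·τ²+71/432·τ³=341/128

  seg 0: a=3 b=-203/48 c=0 d=91/432
  seg 1: a=-4 b=35/24 c=91/48 d=-9/16
  seg 2: a=2 b=55/24 c=-71/48 d=71/432
S(13/2) = 341/128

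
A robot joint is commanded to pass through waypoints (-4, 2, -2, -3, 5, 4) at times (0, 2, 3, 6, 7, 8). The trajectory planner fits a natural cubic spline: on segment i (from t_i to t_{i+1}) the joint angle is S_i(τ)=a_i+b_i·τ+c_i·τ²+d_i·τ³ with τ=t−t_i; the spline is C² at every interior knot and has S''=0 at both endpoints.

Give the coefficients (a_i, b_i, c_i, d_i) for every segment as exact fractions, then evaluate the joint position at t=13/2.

  seg 0: a=-4 b=19993/3723 c=0 d=-2206/3723
  seg 1: a=2 b=-6479/3723 c=-4412/1241 d=4823/3723
  seg 2: a=-2 b=-18482/3723 c=411/1241 d=4514/11169
  seg 3: a=-3 b=29542/3723 c=4925/1241 d=-14533/3723
  seg 4: a=5 b=15493/3723 c=-9608/1241 d=9608/3723
S(13/2) = 14611/9928

Δ: Δ0=3, Δ1=-4, Δ2=-1/3, Δ3=8, Δ4=-1
row 1: diag=6, rhs=-42; c'=1/6, d'=-7
row 2: denom=8−1·1/6=47/6; d'=(22−1·-7)/(47/6)=174/47
row 3: denom=8−3·18/47=322/47; d'=(50−3·174/47)/(322/47)=914/161
row 4: denom=4−1·47/322=1241/322; d'=(-54−1·914/161)/(1241/322)=-19216/1241
back: M4=-19216/1241
back: M3=914/161−47/322·-19216/1241=9850/1241
back: M2=174/47−18/47·9850/1241=822/1241
back: M1=-7−1/6·822/1241=-8824/1241
M: M0=0, M1=-8824/1241, M2=822/1241, M3=9850/1241, M4=-19216/1241, M5=0
seg 0: a=-4, c=M0/2=0, d=(M1−M0)/(6·2)=-2206/3723, b=Δ0−h0·(2M0+M1)/6=19993/3723
seg 1: a=2, c=M1/2=-4412/1241, d=(M2−M1)/(6·1)=4823/3723, b=Δ1−h1·(2M1+M2)/6=-6479/3723
seg 2: a=-2, c=M2/2=411/1241, d=(M3−M2)/(6·3)=4514/11169, b=Δ2−h2·(2M2+M3)/6=-18482/3723
seg 3: a=-3, c=M3/2=4925/1241, d=(M4−M3)/(6·1)=-14533/3723, b=Δ3−h3·(2M3+M4)/6=29542/3723
seg 4: a=5, c=M4/2=-9608/1241, d=(M5−M4)/(6·1)=9608/3723, b=Δ4−h4·(2M4+M5)/6=15493/3723
t_q=13/2 → seg 3, τ=1/2; S=-3+29542/3723·τ+4925/1241·τ²+-14533/3723·τ³=14611/9928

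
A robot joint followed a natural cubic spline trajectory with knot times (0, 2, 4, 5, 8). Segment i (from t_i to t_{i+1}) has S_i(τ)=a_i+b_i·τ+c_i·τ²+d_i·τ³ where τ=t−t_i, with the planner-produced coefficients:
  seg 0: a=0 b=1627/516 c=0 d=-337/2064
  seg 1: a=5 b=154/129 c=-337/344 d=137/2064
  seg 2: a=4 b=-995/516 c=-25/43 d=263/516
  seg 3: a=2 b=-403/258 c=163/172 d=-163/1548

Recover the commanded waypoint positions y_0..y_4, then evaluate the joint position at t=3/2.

y_0 = S_0(0) = a_0 = 0
y_1 = S_1(0) = a_1 = 5
y_2 = S_2(0) = a_2 = 4
y_3 = S_3(0) = a_3 = 2
y_4 = S_3(3) = 3
t_q=3/2 is in segment 0 (τ=3/2); S_0(τ)=22999/5504

y_0=0 y_1=5 y_2=4 y_3=2 y_4=3
S(3/2) = 22999/5504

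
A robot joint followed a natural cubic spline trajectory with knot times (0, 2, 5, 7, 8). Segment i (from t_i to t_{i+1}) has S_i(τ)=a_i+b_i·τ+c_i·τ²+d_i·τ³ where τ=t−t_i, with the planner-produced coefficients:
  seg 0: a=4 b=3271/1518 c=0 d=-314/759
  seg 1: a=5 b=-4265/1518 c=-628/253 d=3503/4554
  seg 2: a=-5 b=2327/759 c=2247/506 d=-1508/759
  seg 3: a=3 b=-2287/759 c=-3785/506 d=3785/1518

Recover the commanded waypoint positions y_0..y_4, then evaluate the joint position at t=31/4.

y_0 = S_0(0) = a_0 = 4
y_1 = S_1(0) = a_1 = 5
y_2 = S_2(0) = a_2 = -5
y_3 = S_3(0) = a_3 = 3
y_4 = S_3(1) = -5
t_q=31/4 is in segment 3 (τ=3/4); S_3(τ)=-78227/32384

y_0=4 y_1=5 y_2=-5 y_3=3 y_4=-5
S(31/4) = -78227/32384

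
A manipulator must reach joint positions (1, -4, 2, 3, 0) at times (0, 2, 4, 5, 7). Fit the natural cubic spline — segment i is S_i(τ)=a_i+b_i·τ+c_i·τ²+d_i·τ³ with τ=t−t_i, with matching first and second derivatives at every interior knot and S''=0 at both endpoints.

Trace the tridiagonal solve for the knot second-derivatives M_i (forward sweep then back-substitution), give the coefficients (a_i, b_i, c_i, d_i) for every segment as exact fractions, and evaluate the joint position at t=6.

  seg 0: a=1 b=-1063/256 c=0 d=423/1024
  seg 1: a=-4 b=103/128 c=1269/512 d=-707/1024
  seg 2: a=2 b=623/256 c=-213/128 d=59/256
  seg 3: a=3 b=-13/64 c=-249/256 d=83/512
S(6) = 1017/512

Δ: Δ0=-5/2, Δ1=3, Δ2=1, Δ3=-3/2
row 1: diag=8, rhs=33; c'=1/4, d'=33/8
row 2: denom=6−2·1/4=11/2; d'=(-12−2·33/8)/(11/2)=-81/22
row 3: denom=6−1·2/11=64/11; d'=(-15−1·-81/22)/(64/11)=-249/128
back: M3=-249/128
back: M2=-81/22−2/11·-249/128=-213/64
back: M1=33/8−1/4·-213/64=1269/256
M: M0=0, M1=1269/256, M2=-213/64, M3=-249/128, M4=0
seg 0: a=1, c=M0/2=0, d=(M1−M0)/(6·2)=423/1024, b=Δ0−h0·(2M0+M1)/6=-1063/256
seg 1: a=-4, c=M1/2=1269/512, d=(M2−M1)/(6·2)=-707/1024, b=Δ1−h1·(2M1+M2)/6=103/128
seg 2: a=2, c=M2/2=-213/128, d=(M3−M2)/(6·1)=59/256, b=Δ2−h2·(2M2+M3)/6=623/256
seg 3: a=3, c=M3/2=-249/256, d=(M4−M3)/(6·2)=83/512, b=Δ3−h3·(2M3+M4)/6=-13/64
t_q=6 → seg 3, τ=1; S=3+-13/64·τ+-249/256·τ²+83/512·τ³=1017/512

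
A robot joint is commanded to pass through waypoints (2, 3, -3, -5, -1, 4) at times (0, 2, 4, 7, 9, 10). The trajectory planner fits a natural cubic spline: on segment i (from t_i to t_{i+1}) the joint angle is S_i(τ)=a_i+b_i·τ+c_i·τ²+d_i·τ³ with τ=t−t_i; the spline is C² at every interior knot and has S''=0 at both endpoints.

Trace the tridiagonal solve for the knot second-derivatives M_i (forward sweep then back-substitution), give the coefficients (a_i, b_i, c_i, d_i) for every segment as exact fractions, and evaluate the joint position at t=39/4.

Δ: Δ0=1/2, Δ1=-3, Δ2=-2/3, Δ3=2, Δ4=5
row 1: diag=8, rhs=-21; c'=1/4, d'=-21/8
row 2: denom=10−2·1/4=19/2; d'=(14−2·-21/8)/(19/2)=77/38
row 3: denom=10−3·6/19=172/19; d'=(16−3·77/38)/(172/19)=377/344
row 4: denom=6−2·19/86=239/43; d'=(18−2·377/344)/(239/43)=2719/956
back: M4=2719/956
back: M3=377/344−19/86·2719/956=447/956
back: M2=77/38−6/19·447/956=449/239
back: M1=-21/8−1/4·449/239=-5917/1912
M: M0=0, M1=-5917/1912, M2=449/239, M3=447/956, M4=2719/956, M5=0
seg 0: a=2, c=M0/2=0, d=(M1−M0)/(6·2)=-5917/22944, b=Δ0−h0·(2M0+M1)/6=8785/5736
seg 1: a=3, c=M1/2=-5917/3824, d=(M2−M1)/(6·2)=9509/22944, b=Δ1−h1·(2M1+M2)/6=-4483/2868
seg 2: a=-3, c=M2/2=449/478, d=(M3−M2)/(6·3)=-1349/17208, b=Δ2−h2·(2M2+M3)/6=-15941/5736
seg 3: a=-5, c=M3/2=447/1912, d=(M4−M3)/(6·2)=142/717, b=Δ3−h3·(2M3+M4)/6=2123/2868
seg 4: a=-1, c=M4/2=2719/1912, d=(M5−M4)/(6·1)=-2719/5736, b=Δ4−h4·(2M4+M5)/6=11621/2868
t_q=39/4 → seg 4, τ=3/4; S=-1+11621/2868·τ+2719/1912·τ²+-2719/5736·τ³=322917/122368

  seg 0: a=2 b=8785/5736 c=0 d=-5917/22944
  seg 1: a=3 b=-4483/2868 c=-5917/3824 d=9509/22944
  seg 2: a=-3 b=-15941/5736 c=449/478 d=-1349/17208
  seg 3: a=-5 b=2123/2868 c=447/1912 d=142/717
  seg 4: a=-1 b=11621/2868 c=2719/1912 d=-2719/5736
S(39/4) = 322917/122368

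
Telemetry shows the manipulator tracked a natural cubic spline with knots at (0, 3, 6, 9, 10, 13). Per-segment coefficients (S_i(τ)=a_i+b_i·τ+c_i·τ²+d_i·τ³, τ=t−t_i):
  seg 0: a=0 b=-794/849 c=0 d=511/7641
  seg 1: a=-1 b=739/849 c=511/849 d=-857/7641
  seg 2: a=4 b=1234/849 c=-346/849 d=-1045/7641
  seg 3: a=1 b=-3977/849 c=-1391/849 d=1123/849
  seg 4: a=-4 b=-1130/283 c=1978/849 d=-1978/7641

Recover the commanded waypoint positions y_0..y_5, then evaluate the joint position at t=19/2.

y_0=0 y_1=-1 y_2=4 y_3=1 y_4=-4 y_5=-2
S(19/2) = -10775/6792

y_0 = S_0(0) = a_0 = 0
y_1 = S_1(0) = a_1 = -1
y_2 = S_2(0) = a_2 = 4
y_3 = S_3(0) = a_3 = 1
y_4 = S_4(0) = a_4 = -4
y_5 = S_4(3) = -2
t_q=19/2 is in segment 3 (τ=1/2); S_3(τ)=-10775/6792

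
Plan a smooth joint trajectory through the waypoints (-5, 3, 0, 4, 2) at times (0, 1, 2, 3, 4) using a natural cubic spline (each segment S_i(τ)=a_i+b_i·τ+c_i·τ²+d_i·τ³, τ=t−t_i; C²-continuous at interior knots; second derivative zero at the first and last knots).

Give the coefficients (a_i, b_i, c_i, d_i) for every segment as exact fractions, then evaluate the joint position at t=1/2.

  seg 0: a=-5 b=647/56 c=0 d=-199/56
  seg 1: a=3 b=25/28 c=-597/56 d=379/56
  seg 2: a=0 b=-1/8 c=135/14 d=-309/56
  seg 3: a=4 b=73/28 c=-387/56 d=129/56
S(1/2) = 149/448

Δ: Δ0=8, Δ1=-3, Δ2=4, Δ3=-2
row 1: diag=4, rhs=-66; c'=1/4, d'=-33/2
row 2: denom=4−1·1/4=15/4; d'=(42−1·-33/2)/(15/4)=78/5
row 3: denom=4−1·4/15=56/15; d'=(-36−1·78/5)/(56/15)=-387/28
back: M3=-387/28
back: M2=78/5−4/15·-387/28=135/7
back: M1=-33/2−1/4·135/7=-597/28
M: M0=0, M1=-597/28, M2=135/7, M3=-387/28, M4=0
seg 0: a=-5, c=M0/2=0, d=(M1−M0)/(6·1)=-199/56, b=Δ0−h0·(2M0+M1)/6=647/56
seg 1: a=3, c=M1/2=-597/56, d=(M2−M1)/(6·1)=379/56, b=Δ1−h1·(2M1+M2)/6=25/28
seg 2: a=0, c=M2/2=135/14, d=(M3−M2)/(6·1)=-309/56, b=Δ2−h2·(2M2+M3)/6=-1/8
seg 3: a=4, c=M3/2=-387/56, d=(M4−M3)/(6·1)=129/56, b=Δ3−h3·(2M3+M4)/6=73/28
t_q=1/2 → seg 0, τ=1/2; S=-5+647/56·τ+0·τ²+-199/56·τ³=149/448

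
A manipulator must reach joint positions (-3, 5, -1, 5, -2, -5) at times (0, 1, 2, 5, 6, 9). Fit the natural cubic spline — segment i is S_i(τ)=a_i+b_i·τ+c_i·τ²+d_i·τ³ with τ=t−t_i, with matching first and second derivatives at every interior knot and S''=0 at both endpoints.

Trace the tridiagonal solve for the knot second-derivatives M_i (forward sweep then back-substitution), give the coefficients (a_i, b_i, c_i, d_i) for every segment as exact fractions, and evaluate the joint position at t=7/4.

  seg 0: a=-3 b=2234/185 c=0 d=-754/185
  seg 1: a=5 b=-28/185 c=-2262/185 d=236/37
  seg 2: a=-1 b=-1012/185 c=1278/185 d=-2452/1665
  seg 3: a=5 b=-140/37 c=-1174/185 d=579/185
  seg 4: a=-2 b=-1311/185 c=563/185 d=-563/1665
S(7/4) = 2071/2960

Δ: Δ0=8, Δ1=-6, Δ2=2, Δ3=-7, Δ4=-1
row 1: diag=4, rhs=-84; c'=1/4, d'=-21
row 2: denom=8−1·1/4=31/4; d'=(48−1·-21)/(31/4)=276/31
row 3: denom=8−3·12/31=212/31; d'=(-54−3·276/31)/(212/31)=-1251/106
row 4: denom=8−1·31/212=1665/212; d'=(36−1·-1251/106)/(1665/212)=1126/185
back: M4=1126/185
back: M3=-1251/106−31/212·1126/185=-2348/185
back: M2=276/31−12/31·-2348/185=2556/185
back: M1=-21−1/4·2556/185=-4524/185
M: M0=0, M1=-4524/185, M2=2556/185, M3=-2348/185, M4=1126/185, M5=0
seg 0: a=-3, c=M0/2=0, d=(M1−M0)/(6·1)=-754/185, b=Δ0−h0·(2M0+M1)/6=2234/185
seg 1: a=5, c=M1/2=-2262/185, d=(M2−M1)/(6·1)=236/37, b=Δ1−h1·(2M1+M2)/6=-28/185
seg 2: a=-1, c=M2/2=1278/185, d=(M3−M2)/(6·3)=-2452/1665, b=Δ2−h2·(2M2+M3)/6=-1012/185
seg 3: a=5, c=M3/2=-1174/185, d=(M4−M3)/(6·1)=579/185, b=Δ3−h3·(2M3+M4)/6=-140/37
seg 4: a=-2, c=M4/2=563/185, d=(M5−M4)/(6·3)=-563/1665, b=Δ4−h4·(2M4+M5)/6=-1311/185
t_q=7/4 → seg 1, τ=3/4; S=5+-28/185·τ+-2262/185·τ²+236/37·τ³=2071/2960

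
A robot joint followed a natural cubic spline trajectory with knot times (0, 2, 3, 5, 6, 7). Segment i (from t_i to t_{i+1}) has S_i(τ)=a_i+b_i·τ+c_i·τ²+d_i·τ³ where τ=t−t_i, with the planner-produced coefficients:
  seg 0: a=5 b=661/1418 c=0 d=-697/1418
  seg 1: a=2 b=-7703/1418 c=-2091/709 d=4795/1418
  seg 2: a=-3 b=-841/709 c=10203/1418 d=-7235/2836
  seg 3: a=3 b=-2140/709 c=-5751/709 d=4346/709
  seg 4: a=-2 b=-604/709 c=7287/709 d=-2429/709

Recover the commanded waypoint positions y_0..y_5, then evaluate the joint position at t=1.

y_0 = S_0(0) = a_0 = 5
y_1 = S_1(0) = a_1 = 2
y_2 = S_2(0) = a_2 = -3
y_3 = S_3(0) = a_3 = 3
y_4 = S_4(0) = a_4 = -2
y_5 = S_4(1) = 4
t_q=1 is in segment 0 (τ=1); S_0(τ)=3527/709

y_0=5 y_1=2 y_2=-3 y_3=3 y_4=-2 y_5=4
S(1) = 3527/709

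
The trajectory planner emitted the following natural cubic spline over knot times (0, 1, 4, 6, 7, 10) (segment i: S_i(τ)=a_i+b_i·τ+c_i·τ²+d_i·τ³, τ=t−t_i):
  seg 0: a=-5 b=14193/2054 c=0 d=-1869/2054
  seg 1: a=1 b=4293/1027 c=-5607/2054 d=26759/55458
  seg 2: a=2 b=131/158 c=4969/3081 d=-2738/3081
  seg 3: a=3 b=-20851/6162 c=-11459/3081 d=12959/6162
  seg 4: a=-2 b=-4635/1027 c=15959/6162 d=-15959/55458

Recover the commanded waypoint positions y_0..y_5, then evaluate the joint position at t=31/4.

y_0 = S_0(0) = a_0 = -5
y_1 = S_1(0) = a_1 = 1
y_2 = S_2(0) = a_2 = 2
y_3 = S_3(0) = a_3 = 3
y_4 = S_4(0) = a_4 = -2
y_5 = S_4(3) = 0
t_q=31/4 is in segment 4 (τ=3/4); S_4(τ)=-532323/131456

y_0=-5 y_1=1 y_2=2 y_3=3 y_4=-2 y_5=0
S(31/4) = -532323/131456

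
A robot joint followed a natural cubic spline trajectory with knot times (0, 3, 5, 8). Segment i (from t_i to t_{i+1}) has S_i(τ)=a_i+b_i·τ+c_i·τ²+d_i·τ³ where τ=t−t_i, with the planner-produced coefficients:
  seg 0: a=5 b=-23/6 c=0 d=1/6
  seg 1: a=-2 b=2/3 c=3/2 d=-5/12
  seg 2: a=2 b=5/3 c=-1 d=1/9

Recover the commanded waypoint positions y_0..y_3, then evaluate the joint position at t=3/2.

y_0 = S_0(0) = a_0 = 5
y_1 = S_1(0) = a_1 = -2
y_2 = S_2(0) = a_2 = 2
y_3 = S_2(3) = 1
t_q=3/2 is in segment 0 (τ=3/2); S_0(τ)=-3/16

y_0=5 y_1=-2 y_2=2 y_3=1
S(3/2) = -3/16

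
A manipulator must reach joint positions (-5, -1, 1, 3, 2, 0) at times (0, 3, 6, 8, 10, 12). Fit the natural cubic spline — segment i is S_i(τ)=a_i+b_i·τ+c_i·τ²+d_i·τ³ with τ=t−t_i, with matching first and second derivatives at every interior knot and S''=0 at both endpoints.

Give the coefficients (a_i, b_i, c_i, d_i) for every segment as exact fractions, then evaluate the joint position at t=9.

  seg 0: a=-5 b=1647/1046 c=0 d=-757/28242
  seg 1: a=-1 b=445/523 c=-757/3138 d=1693/28242
  seg 2: a=1 b=1069/1046 c=156/523 d=-647/4184
  seg 3: a=3 b=188/523 c=-1317/2092 d=209/2092
  seg 4: a=2 b=-502/523 c=-63/2092 d=21/4184
S(9) = 1480/523

Δ: Δ0=4/3, Δ1=2/3, Δ2=1, Δ3=-1/2, Δ4=-1
row 1: diag=12, rhs=-4; c'=1/4, d'=-1/3
row 2: denom=10−3·1/4=37/4; d'=(2−3·-1/3)/(37/4)=12/37
row 3: denom=8−2·8/37=280/37; d'=(-9−2·12/37)/(280/37)=-51/40
row 4: denom=8−2·37/140=523/70; d'=(-3−2·-51/40)/(523/70)=-63/1046
back: M4=-63/1046
back: M3=-51/40−37/140·-63/1046=-1317/1046
back: M2=12/37−8/37·-1317/1046=312/523
back: M1=-1/3−1/4·312/523=-757/1569
M: M0=0, M1=-757/1569, M2=312/523, M3=-1317/1046, M4=-63/1046, M5=0
seg 0: a=-5, c=M0/2=0, d=(M1−M0)/(6·3)=-757/28242, b=Δ0−h0·(2M0+M1)/6=1647/1046
seg 1: a=-1, c=M1/2=-757/3138, d=(M2−M1)/(6·3)=1693/28242, b=Δ1−h1·(2M1+M2)/6=445/523
seg 2: a=1, c=M2/2=156/523, d=(M3−M2)/(6·2)=-647/4184, b=Δ2−h2·(2M2+M3)/6=1069/1046
seg 3: a=3, c=M3/2=-1317/2092, d=(M4−M3)/(6·2)=209/2092, b=Δ3−h3·(2M3+M4)/6=188/523
seg 4: a=2, c=M4/2=-63/2092, d=(M5−M4)/(6·2)=21/4184, b=Δ4−h4·(2M4+M5)/6=-502/523
t_q=9 → seg 3, τ=1; S=3+188/523·τ+-1317/2092·τ²+209/2092·τ³=1480/523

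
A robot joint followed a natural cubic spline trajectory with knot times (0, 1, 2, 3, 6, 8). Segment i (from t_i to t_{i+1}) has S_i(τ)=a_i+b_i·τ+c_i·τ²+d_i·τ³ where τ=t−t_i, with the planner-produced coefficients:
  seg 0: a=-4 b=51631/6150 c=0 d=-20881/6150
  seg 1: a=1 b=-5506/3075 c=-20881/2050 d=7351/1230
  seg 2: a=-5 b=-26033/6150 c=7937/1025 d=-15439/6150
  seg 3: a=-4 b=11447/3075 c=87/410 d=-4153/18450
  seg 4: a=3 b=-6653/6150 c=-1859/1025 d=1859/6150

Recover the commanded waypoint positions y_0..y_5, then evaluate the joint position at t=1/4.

y_0 = S_0(0) = a_0 = -4
y_1 = S_1(0) = a_1 = 1
y_2 = S_2(0) = a_2 = -5
y_3 = S_3(0) = a_3 = -4
y_4 = S_4(0) = a_4 = 3
y_5 = S_4(2) = -4
t_q=1/4 is in segment 0 (τ=1/4); S_0(τ)=-51279/26240

y_0=-4 y_1=1 y_2=-5 y_3=-4 y_4=3 y_5=-4
S(1/4) = -51279/26240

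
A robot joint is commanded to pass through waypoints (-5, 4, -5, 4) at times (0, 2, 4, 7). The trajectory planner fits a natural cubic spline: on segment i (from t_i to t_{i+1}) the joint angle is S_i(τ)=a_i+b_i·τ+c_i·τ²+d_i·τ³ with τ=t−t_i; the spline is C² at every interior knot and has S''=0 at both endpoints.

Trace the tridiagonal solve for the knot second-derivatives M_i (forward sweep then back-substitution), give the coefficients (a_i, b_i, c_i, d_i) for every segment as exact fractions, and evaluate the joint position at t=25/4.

  seg 0: a=-5 b=138/19 c=0 d=-105/152
  seg 1: a=4 b=-39/38 c=-315/76 d=183/152
  seg 2: a=-5 b=-60/19 c=117/38 d=-13/38
S(25/4) = -1009/2432

Δ: Δ0=9/2, Δ1=-9/2, Δ2=3
row 1: diag=8, rhs=-54; c'=1/4, d'=-27/4
row 2: denom=10−2·1/4=19/2; d'=(45−2·-27/4)/(19/2)=117/19
back: M2=117/19
back: M1=-27/4−1/4·117/19=-315/38
M: M0=0, M1=-315/38, M2=117/19, M3=0
seg 0: a=-5, c=M0/2=0, d=(M1−M0)/(6·2)=-105/152, b=Δ0−h0·(2M0+M1)/6=138/19
seg 1: a=4, c=M1/2=-315/76, d=(M2−M1)/(6·2)=183/152, b=Δ1−h1·(2M1+M2)/6=-39/38
seg 2: a=-5, c=M2/2=117/38, d=(M3−M2)/(6·3)=-13/38, b=Δ2−h2·(2M2+M3)/6=-60/19
t_q=25/4 → seg 2, τ=9/4; S=-5+-60/19·τ+117/38·τ²+-13/38·τ³=-1009/2432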